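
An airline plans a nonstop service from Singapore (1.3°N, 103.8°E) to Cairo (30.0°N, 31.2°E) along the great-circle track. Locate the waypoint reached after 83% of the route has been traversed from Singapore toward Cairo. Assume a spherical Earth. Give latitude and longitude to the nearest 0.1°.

Write both endpoints as unit vectors p₁, p₂ with components (cos φ cos λ, cos φ sin λ, sin φ).
The central angle between the endpoints is δ = arccos(p₁·p₂) ≈ 1.297 rad (74.3°).
Interpolate at f = 0.83 with slerp weights a = sin((1−f)δ)/sin δ ≈ 0.227, b = sin(fδ)/sin δ ≈ 0.914.
p = a·p₁ + b·p₂ ≈ (0.623, 0.631, 0.462); φ = arcsin(p_z) ≈ 27.54°, λ = atan2(p_y, p_x) ≈ 45.35°.

≈ 27.5°N, 45.3°E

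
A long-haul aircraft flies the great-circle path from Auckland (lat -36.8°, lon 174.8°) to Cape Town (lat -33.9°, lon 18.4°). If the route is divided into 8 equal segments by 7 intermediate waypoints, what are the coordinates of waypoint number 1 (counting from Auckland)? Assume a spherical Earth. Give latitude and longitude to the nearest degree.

The haversine formula gives a central angle δ ≈ 1.849 rad (106.0°) between the endpoints.
Interpolate at f = 1/8 with slerp weights a = sin((1−f)δ)/sin δ ≈ 1.039, b = sin(fδ)/sin δ ≈ 0.238.
p = a·p₁ + b·p₂ ≈ (-0.641, 0.138, -0.755); φ = arcsin(p_z) ≈ -49.05°, λ = atan2(p_y, p_x) ≈ 167.86°.

≈ lat -49°, lon 168°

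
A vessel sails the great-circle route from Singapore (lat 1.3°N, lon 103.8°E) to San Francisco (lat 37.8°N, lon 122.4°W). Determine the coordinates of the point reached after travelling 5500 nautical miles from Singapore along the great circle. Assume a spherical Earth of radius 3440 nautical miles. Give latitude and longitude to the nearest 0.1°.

The haversine formula gives a central angle δ ≈ 2.133 rad (122.2°) between the endpoints. The total great-circle distance is δ·R ≈ 2.133 × 3440 ≈ 7337 nmi, so the target fraction is f = 5500/7337 ≈ 0.750.
Interpolate at f ≈ 0.750 with slerp weights a = sin((1−f)δ)/sin δ ≈ 0.601, b = sin(fδ)/sin δ ≈ 1.181.
p = a·p₁ + b·p₂ ≈ (-0.644, -0.204, 0.738); φ = arcsin(p_z) ≈ 47.53°, λ = atan2(p_y, p_x) ≈ -162.40°.

≈ lat 47.5°N, lon 162.4°W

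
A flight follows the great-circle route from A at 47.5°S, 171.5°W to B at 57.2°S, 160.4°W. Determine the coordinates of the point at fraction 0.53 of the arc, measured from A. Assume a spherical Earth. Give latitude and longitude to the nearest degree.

≈ 53°S, 166°W

Write both endpoints as unit vectors p₁, p₂ with components (cos φ cos λ, cos φ sin λ, sin φ).
The central angle between the endpoints is δ = arccos(p₁·p₂) ≈ 0.206 rad (11.8°).
Interpolate at f = 0.53 with slerp weights a = sin((1−f)δ)/sin δ ≈ 0.473, b = sin(fδ)/sin δ ≈ 0.533.
p = a·p₁ + b·p₂ ≈ (-0.588, -0.144, -0.796); φ = arcsin(p_z) ≈ -52.77°, λ = atan2(p_y, p_x) ≈ -166.23°.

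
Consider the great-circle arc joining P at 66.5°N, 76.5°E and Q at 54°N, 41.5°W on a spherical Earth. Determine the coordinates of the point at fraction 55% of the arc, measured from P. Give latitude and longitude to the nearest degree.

≈ 72°N, 7°W

Write both endpoints as unit vectors p₁, p₂ with components (cos φ cos λ, cos φ sin λ, sin φ).
The central angle between the endpoints is δ = arccos(p₁·p₂) ≈ 0.887 rad (50.8°).
Interpolate at f = 0.55 with slerp weights a = sin((1−f)δ)/sin δ ≈ 0.501, b = sin(fδ)/sin δ ≈ 0.605.
p = a·p₁ + b·p₂ ≈ (0.313, -0.041, 0.949); φ = arcsin(p_z) ≈ 71.61°, λ = atan2(p_y, p_x) ≈ -7.49°.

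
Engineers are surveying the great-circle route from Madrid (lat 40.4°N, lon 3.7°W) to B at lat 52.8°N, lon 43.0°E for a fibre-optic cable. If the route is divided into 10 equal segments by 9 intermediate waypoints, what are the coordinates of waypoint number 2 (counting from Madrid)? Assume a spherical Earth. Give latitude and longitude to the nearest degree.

≈ lat 44°N, lon 4°E

From cos δ = sin φ₁ sin φ₂ + cos φ₁ cos φ₂ cos Δλ, the central angle is δ ≈ 0.588 rad (33.7°).
Interpolate at f = 2/10 with slerp weights a = sin((1−f)δ)/sin δ ≈ 0.817, b = sin(fδ)/sin δ ≈ 0.212.
p = a·p₁ + b·p₂ ≈ (0.714, 0.047, 0.698); φ = arcsin(p_z) ≈ 44.27°, λ = atan2(p_y, p_x) ≈ 3.77°.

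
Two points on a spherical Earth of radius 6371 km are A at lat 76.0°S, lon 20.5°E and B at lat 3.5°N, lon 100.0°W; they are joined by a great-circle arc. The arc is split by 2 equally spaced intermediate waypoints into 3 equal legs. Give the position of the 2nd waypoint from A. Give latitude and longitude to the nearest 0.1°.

From cos δ = sin φ₁ sin φ₂ + cos φ₁ cos φ₂ cos Δλ, the central angle is δ ≈ 1.754 rad (100.5°).
Interpolate at f = 2/3 with slerp weights a = sin((1−f)δ)/sin δ ≈ 0.561, b = sin(fδ)/sin δ ≈ 0.936.
p = a·p₁ + b·p₂ ≈ (-0.035, -0.873, -0.487); φ = arcsin(p_z) ≈ -29.17°, λ = atan2(p_y, p_x) ≈ -92.30°.

≈ lat 29.2°S, lon 92.3°W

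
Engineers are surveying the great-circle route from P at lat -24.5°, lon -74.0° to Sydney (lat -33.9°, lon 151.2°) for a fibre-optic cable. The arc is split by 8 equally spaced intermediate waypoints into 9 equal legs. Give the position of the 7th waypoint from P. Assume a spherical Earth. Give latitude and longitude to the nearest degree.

≈ lat -49°, lon 176°

Convert each endpoint to a unit vector on the sphere (x = cos φ cos λ, y = cos φ sin λ, z = sin φ).
The central angle between the endpoints is δ = arccos(p₁·p₂) ≈ 1.876 rad (107.5°).
Interpolate at f = 7/9 with slerp weights a = sin((1−f)δ)/sin δ ≈ 0.425, b = sin(fδ)/sin δ ≈ 1.042.
p = a·p₁ + b·p₂ ≈ (-0.651, 0.045, -0.757); φ = arcsin(p_z) ≈ -49.23°, λ = atan2(p_y, p_x) ≈ 176.03°.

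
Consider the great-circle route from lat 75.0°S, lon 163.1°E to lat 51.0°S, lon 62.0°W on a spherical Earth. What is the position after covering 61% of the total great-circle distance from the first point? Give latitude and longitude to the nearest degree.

Convert each endpoint to a unit vector on the sphere (x = cos φ cos λ, y = cos φ sin λ, z = sin φ).
The central angle between the endpoints is δ = arccos(p₁·p₂) ≈ 0.882 rad (50.5°).
Interpolate at f = 0.61 with slerp weights a = sin((1−f)δ)/sin δ ≈ 0.437, b = sin(fδ)/sin δ ≈ 0.664.
p = a·p₁ + b·p₂ ≈ (0.088, -0.336, -0.938); φ = arcsin(p_z) ≈ -69.68°, λ = atan2(p_y, p_x) ≈ -75.33°.

≈ lat 70°S, lon 75°W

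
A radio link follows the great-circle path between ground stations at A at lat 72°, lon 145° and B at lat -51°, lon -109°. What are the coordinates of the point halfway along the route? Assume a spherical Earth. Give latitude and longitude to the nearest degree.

≈ lat 16°, lon -138°

The haversine formula gives a central angle δ ≈ 2.486 rad (142.4°) between the endpoints.
Interpolate at f = 1/2 with slerp weights a = sin((1−f)δ)/sin δ ≈ 1.553, b = sin(fδ)/sin δ ≈ 1.553.
p = a·p₁ + b·p₂ ≈ (-0.711, -0.649, 0.270); φ = arcsin(p_z) ≈ 15.67°, λ = atan2(p_y, p_x) ≈ -137.63°.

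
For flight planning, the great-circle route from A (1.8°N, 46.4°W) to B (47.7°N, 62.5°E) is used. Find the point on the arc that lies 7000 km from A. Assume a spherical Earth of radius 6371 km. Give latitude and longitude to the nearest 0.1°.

Write both endpoints as unit vectors p₁, p₂ with components (cos φ cos λ, cos φ sin λ, sin φ).
The central angle between the endpoints is δ = arccos(p₁·p₂) ≈ 1.767 rad (101.2°). The total great-circle distance is δ·R ≈ 1.767 × 6371 ≈ 11256 km, so the target fraction is f = 7000/11256 ≈ 0.622.
Interpolate at f ≈ 0.622 with slerp weights a = sin((1−f)δ)/sin δ ≈ 0.631, b = sin(fδ)/sin δ ≈ 0.908.
p = a·p₁ + b·p₂ ≈ (0.717, 0.085, 0.691); φ = arcsin(p_z) ≈ 43.74°, λ = atan2(p_y, p_x) ≈ 6.75°.

≈ (43.7°N, 6.8°E)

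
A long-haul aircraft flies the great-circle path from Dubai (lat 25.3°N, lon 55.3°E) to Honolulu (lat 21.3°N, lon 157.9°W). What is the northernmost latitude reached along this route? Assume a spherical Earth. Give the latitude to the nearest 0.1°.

≈ 56.5°N

The great circle lies in the plane with unit normal n̂ = (p₁ × p₂)/|p₁ × p₂|.
Here n̂_z ≈ +0.552; the vertex latitude is φ_max = arccos|n̂_z| ≈ 56.5°.
Check via Clairaut: cos φ_max = |cos φ₁| · sin C = cos(25.3°)·sin(37.6°) ≈ 0.552, again giving ≈ 56.5°.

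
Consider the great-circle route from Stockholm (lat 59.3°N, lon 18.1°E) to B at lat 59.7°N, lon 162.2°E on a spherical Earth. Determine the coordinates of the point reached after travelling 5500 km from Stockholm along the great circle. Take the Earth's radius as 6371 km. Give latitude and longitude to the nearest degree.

The haversine formula gives a central angle δ ≈ 1.008 rad (57.7°) between the endpoints. The total great-circle distance is δ·R ≈ 1.008 × 6371 ≈ 6421 km, so the target fraction is f = 5500/6421 ≈ 0.857.
Interpolate at f ≈ 0.857 with slerp weights a = sin((1−f)δ)/sin δ ≈ 0.170, b = sin(fδ)/sin δ ≈ 0.899.
p = a·p₁ + b·p₂ ≈ (-0.349, 0.166, 0.922); φ = arcsin(p_z) ≈ 67.27°, λ = atan2(p_y, p_x) ≈ 154.62°.

≈ lat 67°N, lon 155°E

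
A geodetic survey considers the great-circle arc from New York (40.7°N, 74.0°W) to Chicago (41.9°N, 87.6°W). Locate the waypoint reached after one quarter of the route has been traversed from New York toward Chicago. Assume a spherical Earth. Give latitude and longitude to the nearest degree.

The haversine formula gives a central angle δ ≈ 0.179 rad (10.3°) between the endpoints.
Interpolate at f = 1/4 with slerp weights a = sin((1−f)δ)/sin δ ≈ 0.752, b = sin(fδ)/sin δ ≈ 0.251.
p = a·p₁ + b·p₂ ≈ (0.165, -0.735, 0.658); φ = arcsin(p_z) ≈ 41.15°, λ = atan2(p_y, p_x) ≈ -77.35°.

≈ 41°N, 77°W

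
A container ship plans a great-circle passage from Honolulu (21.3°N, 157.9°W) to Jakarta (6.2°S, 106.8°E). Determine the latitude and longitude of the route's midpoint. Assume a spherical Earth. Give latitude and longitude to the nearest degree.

≈ (11°N, 152°E)

Convert each endpoint to a unit vector on the sphere (x = cos φ cos λ, y = cos φ sin λ, z = sin φ).
The central angle between the endpoints is δ = arccos(p₁·p₂) ≈ 1.696 rad (97.2°).
Interpolate at f = 1/2 with slerp weights a = sin((1−f)δ)/sin δ ≈ 0.756, b = sin(fδ)/sin δ ≈ 0.756.
p = a·p₁ + b·p₂ ≈ (-0.870, 0.454, 0.193); φ = arcsin(p_z) ≈ 11.12°, λ = atan2(p_y, p_x) ≈ 152.41°.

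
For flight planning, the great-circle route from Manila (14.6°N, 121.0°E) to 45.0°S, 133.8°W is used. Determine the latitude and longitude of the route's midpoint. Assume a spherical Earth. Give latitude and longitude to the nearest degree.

≈ 24°S, 162°E

From cos δ = sin φ₁ sin φ₂ + cos φ₁ cos φ₂ cos Δλ, the central angle is δ ≈ 1.937 rad (111.0°).
Interpolate at f = 1/2 with slerp weights a = sin((1−f)δ)/sin δ ≈ 0.882, b = sin(fδ)/sin δ ≈ 0.882.
p = a·p₁ + b·p₂ ≈ (-0.872, 0.282, -0.401); φ = arcsin(p_z) ≈ -23.67°, λ = atan2(p_y, p_x) ≈ 162.10°.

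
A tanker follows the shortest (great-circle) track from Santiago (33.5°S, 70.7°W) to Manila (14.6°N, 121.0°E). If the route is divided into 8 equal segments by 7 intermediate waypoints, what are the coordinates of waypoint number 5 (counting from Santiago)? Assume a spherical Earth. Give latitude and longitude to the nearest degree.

Convert each endpoint to a unit vector on the sphere (x = cos φ cos λ, y = cos φ sin λ, z = sin φ).
The central angle between the endpoints is δ = arccos(p₁·p₂) ≈ 2.763 rad (158.3°).
Interpolate at f = 5/8 with slerp weights a = sin((1−f)δ)/sin δ ≈ 2.330, b = sin(fδ)/sin δ ≈ 2.675.
p = a·p₁ + b·p₂ ≈ (-0.691, 0.385, -0.612); φ = arcsin(p_z) ≈ -37.72°, λ = atan2(p_y, p_x) ≈ 150.88°.

≈ 38°S, 151°E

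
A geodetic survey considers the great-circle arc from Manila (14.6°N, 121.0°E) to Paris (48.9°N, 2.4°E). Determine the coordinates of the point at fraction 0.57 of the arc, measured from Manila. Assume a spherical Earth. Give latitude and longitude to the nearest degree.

Convert each endpoint to a unit vector on the sphere (x = cos φ cos λ, y = cos φ sin λ, z = sin φ).
The central angle between the endpoints is δ = arccos(p₁·p₂) ≈ 1.686 rad (96.6°).
Interpolate at f = 0.57 with slerp weights a = sin((1−f)δ)/sin δ ≈ 0.667, b = sin(fδ)/sin δ ≈ 0.825.
p = a·p₁ + b·p₂ ≈ (0.209, 0.576, 0.790); φ = arcsin(p_z) ≈ 52.18°, λ = atan2(p_y, p_x) ≈ 70.04°.

≈ 52°N, 70°E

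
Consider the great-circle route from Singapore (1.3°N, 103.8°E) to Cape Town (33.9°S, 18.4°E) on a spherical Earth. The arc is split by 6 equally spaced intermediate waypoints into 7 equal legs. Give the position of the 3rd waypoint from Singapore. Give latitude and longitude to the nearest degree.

From cos δ = sin φ₁ sin φ₂ + cos φ₁ cos φ₂ cos Δλ, the central angle is δ ≈ 1.517 rad (86.9°).
Interpolate at f = 3/7 with slerp weights a = sin((1−f)δ)/sin δ ≈ 0.763, b = sin(fδ)/sin δ ≈ 0.606.
p = a·p₁ + b·p₂ ≈ (0.295, 0.900, -0.321); φ = arcsin(p_z) ≈ -18.71°, λ = atan2(p_y, p_x) ≈ 71.83°.

≈ 19°S, 72°E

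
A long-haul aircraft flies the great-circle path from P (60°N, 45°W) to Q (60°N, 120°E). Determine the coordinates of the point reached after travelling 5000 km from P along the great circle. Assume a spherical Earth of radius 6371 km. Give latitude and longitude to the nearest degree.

From cos δ = sin φ₁ sin φ₂ + cos φ₁ cos φ₂ cos Δλ, the central angle is δ ≈ 1.037 rad (59.4°). The total great-circle distance is δ·R ≈ 1.037 × 6371 ≈ 6609 km, so the target fraction is f = 5000/6609 ≈ 0.757.
Interpolate at f ≈ 0.757 with slerp weights a = sin((1−f)δ)/sin δ ≈ 0.290, b = sin(fδ)/sin δ ≈ 0.821.
p = a·p₁ + b·p₂ ≈ (-0.103, 0.253, 0.962); φ = arcsin(p_z) ≈ 74.17°, λ = atan2(p_y, p_x) ≈ 112.09°.

≈ (74°N, 112°E)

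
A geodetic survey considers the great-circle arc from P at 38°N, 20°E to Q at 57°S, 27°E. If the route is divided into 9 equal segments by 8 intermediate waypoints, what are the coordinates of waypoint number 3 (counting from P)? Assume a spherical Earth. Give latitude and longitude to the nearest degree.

≈ 6°N, 22°E

Convert each endpoint to a unit vector on the sphere (x = cos φ cos λ, y = cos φ sin λ, z = sin φ).
The central angle between the endpoints is δ = arccos(p₁·p₂) ≈ 1.661 rad (95.2°).
Interpolate at f = 3/9 with slerp weights a = sin((1−f)δ)/sin δ ≈ 0.898, b = sin(fδ)/sin δ ≈ 0.528.
p = a·p₁ + b·p₂ ≈ (0.921, 0.373, 0.110); φ = arcsin(p_z) ≈ 6.33°, λ = atan2(p_y, p_x) ≈ 22.02°.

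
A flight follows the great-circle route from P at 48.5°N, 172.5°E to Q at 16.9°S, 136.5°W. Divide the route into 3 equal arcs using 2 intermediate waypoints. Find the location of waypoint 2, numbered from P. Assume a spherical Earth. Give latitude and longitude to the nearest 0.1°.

≈ 6.0°N, 150.1°W

From cos δ = sin φ₁ sin φ₂ + cos φ₁ cos φ₂ cos Δλ, the central angle is δ ≈ 1.389 rad (79.6°).
Interpolate at f = 2/3 with slerp weights a = sin((1−f)δ)/sin δ ≈ 0.454, b = sin(fδ)/sin δ ≈ 0.812.
p = a·p₁ + b·p₂ ≈ (-0.862, -0.496, 0.104); φ = arcsin(p_z) ≈ 5.96°, λ = atan2(p_y, p_x) ≈ -150.10°.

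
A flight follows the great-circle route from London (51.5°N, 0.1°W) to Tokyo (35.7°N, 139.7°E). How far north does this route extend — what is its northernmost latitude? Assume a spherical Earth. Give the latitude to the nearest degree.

≈ 71°N

The great circle lies in the plane with unit normal n̂ = (p₁ × p₂)/|p₁ × p₂|.
Here n̂_z ≈ +0.327; the vertex latitude is φ_max = arccos|n̂_z| ≈ 70.9°.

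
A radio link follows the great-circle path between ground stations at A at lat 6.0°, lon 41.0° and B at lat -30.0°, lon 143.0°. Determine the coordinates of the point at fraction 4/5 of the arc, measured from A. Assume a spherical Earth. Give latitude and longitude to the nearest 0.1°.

Write both endpoints as unit vectors p₁, p₂ with components (cos φ cos λ, cos φ sin λ, sin φ).
The central angle between the endpoints is δ = arccos(p₁·p₂) ≈ 1.804 rad (103.4°).
Interpolate at f = 4/5 with slerp weights a = sin((1−f)δ)/sin δ ≈ 0.363, b = sin(fδ)/sin δ ≈ 1.020.
p = a·p₁ + b·p₂ ≈ (-0.433, 0.768, -0.472); φ = arcsin(p_z) ≈ -28.15°, λ = atan2(p_y, p_x) ≈ 119.40°.

≈ lat -28.2°, lon 119.4°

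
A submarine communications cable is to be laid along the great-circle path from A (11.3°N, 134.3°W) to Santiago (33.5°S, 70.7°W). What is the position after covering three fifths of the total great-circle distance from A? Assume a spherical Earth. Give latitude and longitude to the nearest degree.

≈ (18°S, 99°W)

From cos δ = sin φ₁ sin φ₂ + cos φ₁ cos φ₂ cos Δλ, the central angle is δ ≈ 1.312 rad (75.2°).
Interpolate at f = 3/5 with slerp weights a = sin((1−f)δ)/sin δ ≈ 0.518, b = sin(fδ)/sin δ ≈ 0.733.
p = a·p₁ + b·p₂ ≈ (-0.153, -0.941, -0.303); φ = arcsin(p_z) ≈ -17.63°, λ = atan2(p_y, p_x) ≈ -99.24°.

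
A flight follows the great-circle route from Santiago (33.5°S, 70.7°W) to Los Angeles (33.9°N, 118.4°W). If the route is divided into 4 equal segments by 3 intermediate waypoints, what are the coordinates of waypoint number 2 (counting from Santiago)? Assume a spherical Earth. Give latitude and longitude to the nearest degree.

From cos δ = sin φ₁ sin φ₂ + cos φ₁ cos φ₂ cos Δλ, the central angle is δ ≈ 1.412 rad (80.9°).
Interpolate at f = 2/4 with slerp weights a = sin((1−f)δ)/sin δ ≈ 0.657, b = sin(fδ)/sin δ ≈ 0.657.
p = a·p₁ + b·p₂ ≈ (-0.078, -0.997, 0.004); φ = arcsin(p_z) ≈ 0.22°, λ = atan2(p_y, p_x) ≈ -94.49°.

≈ 0°N, 94°W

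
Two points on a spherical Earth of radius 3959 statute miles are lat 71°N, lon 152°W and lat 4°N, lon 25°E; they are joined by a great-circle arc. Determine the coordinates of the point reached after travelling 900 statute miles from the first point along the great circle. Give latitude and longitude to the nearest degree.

≈ lat 84°N, lon 145°W

Write both endpoints as unit vectors p₁, p₂ with components (cos φ cos λ, cos φ sin λ, sin φ).
The central angle between the endpoints is δ = arccos(p₁·p₂) ≈ 1.832 rad (105.0°). The total great-circle distance is δ·R ≈ 1.832 × 3959 ≈ 7253 mi, so the target fraction is f = 900/7253 ≈ 0.124.
Interpolate at f ≈ 0.124 with slerp weights a = sin((1−f)δ)/sin δ ≈ 1.035, b = sin(fδ)/sin δ ≈ 0.233.
p = a·p₁ + b·p₂ ≈ (-0.086, -0.060, 0.994); φ = arcsin(p_z) ≈ 83.97°, λ = atan2(p_y, p_x) ≈ -145.35°.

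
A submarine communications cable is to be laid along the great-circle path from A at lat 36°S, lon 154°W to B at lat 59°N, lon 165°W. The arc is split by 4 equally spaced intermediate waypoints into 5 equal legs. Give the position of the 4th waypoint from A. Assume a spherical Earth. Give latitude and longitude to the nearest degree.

Convert each endpoint to a unit vector on the sphere (x = cos φ cos λ, y = cos φ sin λ, z = sin φ).
The central angle between the endpoints is δ = arccos(p₁·p₂) ≈ 1.666 rad (95.4°).
Interpolate at f = 4/5 with slerp weights a = sin((1−f)δ)/sin δ ≈ 0.329, b = sin(fδ)/sin δ ≈ 0.976.
p = a·p₁ + b·p₂ ≈ (-0.724, -0.247, 0.644); φ = arcsin(p_z) ≈ 40.06°, λ = atan2(p_y, p_x) ≈ -161.20°.

≈ lat 40°N, lon 161°W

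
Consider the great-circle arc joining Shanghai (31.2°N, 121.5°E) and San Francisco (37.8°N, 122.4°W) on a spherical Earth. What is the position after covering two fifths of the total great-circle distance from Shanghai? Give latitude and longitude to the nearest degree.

From cos δ = sin φ₁ sin φ₂ + cos φ₁ cos φ₂ cos Δλ, the central angle is δ ≈ 1.551 rad (88.8°).
Interpolate at f = 2/5 with slerp weights a = sin((1−f)δ)/sin δ ≈ 0.802, b = sin(fδ)/sin δ ≈ 0.581.
p = a·p₁ + b·p₂ ≈ (-0.605, 0.197, 0.772); φ = arcsin(p_z) ≈ 50.51°, λ = atan2(p_y, p_x) ≈ 161.95°.

≈ 51°N, 162°E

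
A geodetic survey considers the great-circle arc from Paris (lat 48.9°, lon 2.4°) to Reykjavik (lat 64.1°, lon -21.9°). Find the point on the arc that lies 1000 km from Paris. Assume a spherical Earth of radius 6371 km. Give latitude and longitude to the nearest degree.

From cos δ = sin φ₁ sin φ₂ + cos φ₁ cos φ₂ cos Δλ, the central angle is δ ≈ 0.349 rad (20.0°). The total great-circle distance is δ·R ≈ 0.349 × 6371 ≈ 2226 km, so the target fraction is f = 1000/2226 ≈ 0.449.
Interpolate at f ≈ 0.449 with slerp weights a = sin((1−f)δ)/sin δ ≈ 0.559, b = sin(fδ)/sin δ ≈ 0.457.
p = a·p₁ + b·p₂ ≈ (0.552, -0.059, 0.832); φ = arcsin(p_z) ≈ 56.28°, λ = atan2(p_y, p_x) ≈ -6.10°.

≈ lat 56°, lon -6°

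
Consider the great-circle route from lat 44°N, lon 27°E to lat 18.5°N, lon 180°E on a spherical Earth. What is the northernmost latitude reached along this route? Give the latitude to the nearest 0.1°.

The great circle lies in the plane with unit normal n̂ = (p₁ × p₂)/|p₁ × p₂|.
Here n̂_z ≈ +0.336; the vertex latitude is φ_max = arccos|n̂_z| ≈ 70.4°.

≈ 70.4°N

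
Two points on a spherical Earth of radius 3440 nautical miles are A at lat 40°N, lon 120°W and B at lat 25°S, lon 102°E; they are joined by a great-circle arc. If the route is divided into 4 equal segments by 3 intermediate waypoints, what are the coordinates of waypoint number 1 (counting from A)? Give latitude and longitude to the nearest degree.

The haversine formula gives a central angle δ ≈ 2.478 rad (142.0°) between the endpoints.
Interpolate at f = 1/4 with slerp weights a = sin((1−f)δ)/sin δ ≈ 1.556, b = sin(fδ)/sin δ ≈ 0.942.
p = a·p₁ + b·p₂ ≈ (-0.774, -0.197, 0.602); φ = arcsin(p_z) ≈ 37.03°, λ = atan2(p_y, p_x) ≈ -165.70°.

≈ lat 37°N, lon 166°W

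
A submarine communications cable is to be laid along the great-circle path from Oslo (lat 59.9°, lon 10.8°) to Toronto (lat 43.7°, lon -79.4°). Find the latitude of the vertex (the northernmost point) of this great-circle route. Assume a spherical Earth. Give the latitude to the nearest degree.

≈ 63°

The great circle lies in the plane with unit normal n̂ = (p₁ × p₂)/|p₁ × p₂|.
Here n̂_z ≈ -0.452; the vertex latitude is φ_max = arccos|n̂_z| ≈ 63.1°.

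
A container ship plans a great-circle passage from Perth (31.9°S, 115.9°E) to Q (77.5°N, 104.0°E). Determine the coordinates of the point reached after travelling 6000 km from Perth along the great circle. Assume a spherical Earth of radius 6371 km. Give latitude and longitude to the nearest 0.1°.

Write both endpoints as unit vectors p₁, p₂ with components (cos φ cos λ, cos φ sin λ, sin φ).
The central angle between the endpoints is δ = arccos(p₁·p₂) ≈ 1.914 rad (109.6°). The total great-circle distance is δ·R ≈ 1.914 × 6371 ≈ 12191 km, so the target fraction is f = 6000/12191 ≈ 0.492.
Interpolate at f ≈ 0.492 with slerp weights a = sin((1−f)δ)/sin δ ≈ 0.877, b = sin(fδ)/sin δ ≈ 0.859.
p = a·p₁ + b·p₂ ≈ (-0.370, 0.850, 0.375); φ = arcsin(p_z) ≈ 22.01°, λ = atan2(p_y, p_x) ≈ 113.53°.

≈ (22.0°N, 113.5°E)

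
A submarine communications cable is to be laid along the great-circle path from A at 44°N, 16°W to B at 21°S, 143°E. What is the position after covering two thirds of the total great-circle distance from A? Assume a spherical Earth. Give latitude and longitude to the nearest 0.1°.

≈ 22.3°N, 116.6°E

Write both endpoints as unit vectors p₁, p₂ with components (cos φ cos λ, cos φ sin λ, sin φ).
The central angle between the endpoints is δ = arccos(p₁·p₂) ≈ 2.638 rad (151.2°).
Interpolate at f = 2/3 with slerp weights a = sin((1−f)δ)/sin δ ≈ 1.597, b = sin(fδ)/sin δ ≈ 2.036.
p = a·p₁ + b·p₂ ≈ (-0.414, 0.827, 0.379); φ = arcsin(p_z) ≈ 22.30°, λ = atan2(p_y, p_x) ≈ 116.59°.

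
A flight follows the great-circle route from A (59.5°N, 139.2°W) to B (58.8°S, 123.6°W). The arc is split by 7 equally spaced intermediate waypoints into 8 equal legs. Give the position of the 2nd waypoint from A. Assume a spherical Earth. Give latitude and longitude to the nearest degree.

≈ (30°N, 134°W)

Convert each endpoint to a unit vector on the sphere (x = cos φ cos λ, y = cos φ sin λ, z = sin φ).
The central angle between the endpoints is δ = arccos(p₁·p₂) ≈ 2.076 rad (118.9°).
Interpolate at f = 2/8 with slerp weights a = sin((1−f)δ)/sin δ ≈ 1.142, b = sin(fδ)/sin δ ≈ 0.567.
p = a·p₁ + b·p₂ ≈ (-0.601, -0.623, 0.500); φ = arcsin(p_z) ≈ 29.98°, λ = atan2(p_y, p_x) ≈ -133.97°.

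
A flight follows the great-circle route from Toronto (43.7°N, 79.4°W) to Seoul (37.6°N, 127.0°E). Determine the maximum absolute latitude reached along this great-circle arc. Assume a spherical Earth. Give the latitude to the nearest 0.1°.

≈ 75.2°N

The great circle lies in the plane with unit normal n̂ = (p₁ × p₂)/|p₁ × p₂|.
Here n̂_z ≈ -0.256; the vertex latitude is φ_max = arccos|n̂_z| ≈ 75.2°.
Check via Clairaut: cos φ_max = |cos φ₁| · sin C = cos(43.7°)·sin(20.7°) ≈ 0.256, again giving ≈ 75.2°.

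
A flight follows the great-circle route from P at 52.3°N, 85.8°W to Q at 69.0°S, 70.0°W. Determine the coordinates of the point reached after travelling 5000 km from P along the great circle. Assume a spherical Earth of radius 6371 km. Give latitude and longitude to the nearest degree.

The haversine formula gives a central angle δ ≈ 2.127 rad (121.9°) between the endpoints. The total great-circle distance is δ·R ≈ 2.127 × 6371 ≈ 13550 km, so the target fraction is f = 5000/13550 ≈ 0.369.
Interpolate at f ≈ 0.369 with slerp weights a = sin((1−f)δ)/sin δ ≈ 1.147, b = sin(fδ)/sin δ ≈ 0.832.
p = a·p₁ + b·p₂ ≈ (0.153, -0.980, 0.131); φ = arcsin(p_z) ≈ 7.50°, λ = atan2(p_y, p_x) ≈ -81.10°.

≈ 7°N, 81°W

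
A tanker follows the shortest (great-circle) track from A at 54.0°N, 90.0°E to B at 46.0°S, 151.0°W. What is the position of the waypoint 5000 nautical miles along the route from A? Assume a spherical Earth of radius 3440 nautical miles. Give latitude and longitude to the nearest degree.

Convert each endpoint to a unit vector on the sphere (x = cos φ cos λ, y = cos φ sin λ, z = sin φ).
The central angle between the endpoints is δ = arccos(p₁·p₂) ≈ 2.465 rad (141.3°). The total great-circle distance is δ·R ≈ 2.465 × 3440 ≈ 8481 nmi, so the target fraction is f = 5000/8481 ≈ 0.590.
Interpolate at f ≈ 0.590 with slerp weights a = sin((1−f)δ)/sin δ ≈ 1.355, b = sin(fδ)/sin δ ≈ 1.587.
p = a·p₁ + b·p₂ ≈ (-0.964, 0.262, -0.046); φ = arcsin(p_z) ≈ -2.61°, λ = atan2(p_y, p_x) ≈ 164.81°.

≈ 3°S, 165°E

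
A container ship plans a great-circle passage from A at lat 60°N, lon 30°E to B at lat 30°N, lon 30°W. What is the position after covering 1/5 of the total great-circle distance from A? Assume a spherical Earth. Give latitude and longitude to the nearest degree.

From cos δ = sin φ₁ sin φ₂ + cos φ₁ cos φ₂ cos Δλ, the central angle is δ ≈ 0.864 rad (49.5°).
Interpolate at f = 1/5 with slerp weights a = sin((1−f)δ)/sin δ ≈ 0.838, b = sin(fδ)/sin δ ≈ 0.226.
p = a·p₁ + b·p₂ ≈ (0.533, 0.112, 0.839); φ = arcsin(p_z) ≈ 57.03°, λ = atan2(p_y, p_x) ≈ 11.84°.

≈ lat 57°N, lon 12°E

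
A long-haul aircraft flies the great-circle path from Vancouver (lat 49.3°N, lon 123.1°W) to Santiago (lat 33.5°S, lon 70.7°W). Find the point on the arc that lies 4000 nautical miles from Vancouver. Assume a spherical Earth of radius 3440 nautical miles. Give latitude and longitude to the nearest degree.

Convert each endpoint to a unit vector on the sphere (x = cos φ cos λ, y = cos φ sin λ, z = sin φ).
The central angle between the endpoints is δ = arccos(p₁·p₂) ≈ 1.658 rad (95.0°). The total great-circle distance is δ·R ≈ 1.658 × 3440 ≈ 5702 nmi, so the target fraction is f = 4000/5702 ≈ 0.702.
Interpolate at f ≈ 0.702 with slerp weights a = sin((1−f)δ)/sin δ ≈ 0.477, b = sin(fδ)/sin δ ≈ 0.921.
p = a·p₁ + b·p₂ ≈ (0.084, -0.986, -0.147); φ = arcsin(p_z) ≈ -8.46°, λ = atan2(p_y, p_x) ≈ -85.12°.

≈ lat 8°S, lon 85°W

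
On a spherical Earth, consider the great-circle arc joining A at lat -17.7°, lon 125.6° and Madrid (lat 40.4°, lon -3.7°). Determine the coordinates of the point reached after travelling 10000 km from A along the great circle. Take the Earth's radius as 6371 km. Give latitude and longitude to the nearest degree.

≈ lat 36°, lon 49°

Write both endpoints as unit vectors p₁, p₂ with components (cos φ cos λ, cos φ sin λ, sin φ).
The central angle between the endpoints is δ = arccos(p₁·p₂) ≈ 2.287 rad (131.0°). The total great-circle distance is δ·R ≈ 2.287 × 6371 ≈ 14571 km, so the target fraction is f = 10000/14571 ≈ 0.686.
Interpolate at f ≈ 0.686 with slerp weights a = sin((1−f)δ)/sin δ ≈ 0.872, b = sin(fδ)/sin δ ≈ 1.326.
p = a·p₁ + b·p₂ ≈ (0.524, 0.610, 0.594); φ = arcsin(p_z) ≈ 36.46°, λ = atan2(p_y, p_x) ≈ 49.33°.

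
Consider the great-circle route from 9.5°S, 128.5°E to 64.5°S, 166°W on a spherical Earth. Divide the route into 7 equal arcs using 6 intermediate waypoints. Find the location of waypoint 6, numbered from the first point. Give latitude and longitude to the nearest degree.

≈ 60°S, 175°E

Write both endpoints as unit vectors p₁, p₂ with components (cos φ cos λ, cos φ sin λ, sin φ).
The central angle between the endpoints is δ = arccos(p₁·p₂) ≈ 1.240 rad (71.0°).
Interpolate at f = 6/7 with slerp weights a = sin((1−f)δ)/sin δ ≈ 0.186, b = sin(fδ)/sin δ ≈ 0.924.
p = a·p₁ + b·p₂ ≈ (-0.500, 0.048, -0.865); φ = arcsin(p_z) ≈ -59.83°, λ = atan2(p_y, p_x) ≈ 174.57°.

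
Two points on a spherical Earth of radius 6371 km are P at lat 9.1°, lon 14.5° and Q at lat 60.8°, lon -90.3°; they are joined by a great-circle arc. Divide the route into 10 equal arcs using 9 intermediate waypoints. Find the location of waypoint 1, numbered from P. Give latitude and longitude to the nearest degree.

Convert each endpoint to a unit vector on the sphere (x = cos φ cos λ, y = cos φ sin λ, z = sin φ).
The central angle between the endpoints is δ = arccos(p₁·p₂) ≈ 1.556 rad (89.1°).
Interpolate at f = 1/10 with slerp weights a = sin((1−f)δ)/sin δ ≈ 0.986, b = sin(fδ)/sin δ ≈ 0.155.
p = a·p₁ + b·p₂ ≈ (0.942, 0.168, 0.291); φ = arcsin(p_z) ≈ 16.93°, λ = atan2(p_y, p_x) ≈ 10.12°.

≈ lat 17°, lon 10°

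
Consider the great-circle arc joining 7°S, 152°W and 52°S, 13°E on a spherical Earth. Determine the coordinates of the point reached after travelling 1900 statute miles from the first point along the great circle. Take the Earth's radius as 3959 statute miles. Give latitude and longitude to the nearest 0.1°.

≈ 34.0°S, 146.1°W

Convert each endpoint to a unit vector on the sphere (x = cos φ cos λ, y = cos φ sin λ, z = sin φ).
The central angle between the endpoints is δ = arccos(p₁·p₂) ≈ 2.088 rad (119.6°). The total great-circle distance is δ·R ≈ 2.088 × 3959 ≈ 8265 mi, so the target fraction is f = 1900/8265 ≈ 0.230.
Interpolate at f ≈ 0.230 with slerp weights a = sin((1−f)δ)/sin δ ≈ 1.150, b = sin(fδ)/sin δ ≈ 0.531.
p = a·p₁ + b·p₂ ≈ (-0.689, -0.462, -0.559); φ = arcsin(p_z) ≈ -33.96°, λ = atan2(p_y, p_x) ≈ -146.14°.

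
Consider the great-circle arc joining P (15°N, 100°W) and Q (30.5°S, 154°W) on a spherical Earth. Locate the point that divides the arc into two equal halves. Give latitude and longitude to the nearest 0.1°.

≈ (8.7°S, 125.3°W)

Convert each endpoint to a unit vector on the sphere (x = cos φ cos λ, y = cos φ sin λ, z = sin φ).
The central angle between the endpoints is δ = arccos(p₁·p₂) ≈ 1.205 rad (69.0°).
Interpolate at f = 1/2 with slerp weights a = sin((1−f)δ)/sin δ ≈ 0.607, b = sin(fδ)/sin δ ≈ 0.607.
p = a·p₁ + b·p₂ ≈ (-0.572, -0.806, -0.151); φ = arcsin(p_z) ≈ -8.68°, λ = atan2(p_y, p_x) ≈ -125.33°.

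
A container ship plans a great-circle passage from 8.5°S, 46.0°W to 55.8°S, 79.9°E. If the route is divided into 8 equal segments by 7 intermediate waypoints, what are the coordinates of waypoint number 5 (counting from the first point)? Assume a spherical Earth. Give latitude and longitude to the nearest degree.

≈ 58°S, 6°E

Convert each endpoint to a unit vector on the sphere (x = cos φ cos λ, y = cos φ sin λ, z = sin φ).
The central angle between the endpoints is δ = arccos(p₁·p₂) ≈ 1.776 rad (101.8°).
Interpolate at f = 5/8 with slerp weights a = sin((1−f)δ)/sin δ ≈ 0.631, b = sin(fδ)/sin δ ≈ 0.915.
p = a·p₁ + b·p₂ ≈ (0.524, 0.057, -0.850); φ = arcsin(p_z) ≈ -58.21°, λ = atan2(p_y, p_x) ≈ 6.24°.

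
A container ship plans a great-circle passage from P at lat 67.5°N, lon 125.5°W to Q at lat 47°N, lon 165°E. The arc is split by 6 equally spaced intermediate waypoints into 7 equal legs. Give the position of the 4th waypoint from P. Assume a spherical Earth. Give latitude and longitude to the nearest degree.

≈ lat 60°N, lon 176°W

Write both endpoints as unit vectors p₁, p₂ with components (cos φ cos λ, cos φ sin λ, sin φ).
The central angle between the endpoints is δ = arccos(p₁·p₂) ≈ 0.697 rad (39.9°).
Interpolate at f = 4/7 with slerp weights a = sin((1−f)δ)/sin δ ≈ 0.458, b = sin(fδ)/sin δ ≈ 0.604.
p = a·p₁ + b·p₂ ≈ (-0.500, -0.036, 0.865); φ = arcsin(p_z) ≈ 59.92°, λ = atan2(p_y, p_x) ≈ -175.86°.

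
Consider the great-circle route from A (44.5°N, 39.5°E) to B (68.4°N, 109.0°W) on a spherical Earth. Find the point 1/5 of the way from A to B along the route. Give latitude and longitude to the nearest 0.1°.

≈ (57.0°N, 34.5°E)

Convert each endpoint to a unit vector on the sphere (x = cos φ cos λ, y = cos φ sin λ, z = sin φ).
The central angle between the endpoints is δ = arccos(p₁·p₂) ≈ 1.129 rad (64.7°).
Interpolate at f = 1/5 with slerp weights a = sin((1−f)δ)/sin δ ≈ 0.869, b = sin(fδ)/sin δ ≈ 0.248.
p = a·p₁ + b·p₂ ≈ (0.448, 0.308, 0.839); φ = arcsin(p_z) ≈ 57.05°, λ = atan2(p_y, p_x) ≈ 34.48°.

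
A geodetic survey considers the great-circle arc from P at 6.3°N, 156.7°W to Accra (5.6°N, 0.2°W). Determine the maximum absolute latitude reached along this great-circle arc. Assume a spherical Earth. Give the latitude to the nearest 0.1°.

≈ 27.1°N

The great circle lies in the plane with unit normal n̂ = (p₁ × p₂)/|p₁ × p₂|.
Here n̂_z ≈ +0.890; the vertex latitude is φ_max = arccos|n̂_z| ≈ 27.1°.
Check via Clairaut: cos φ_max = |cos φ₁| · sin C = cos(6.3°)·sin(63.6°) ≈ 0.890, again giving ≈ 27.1°.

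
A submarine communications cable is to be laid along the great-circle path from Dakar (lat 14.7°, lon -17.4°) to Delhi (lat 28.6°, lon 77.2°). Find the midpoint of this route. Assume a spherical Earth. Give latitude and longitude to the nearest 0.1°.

Convert each endpoint to a unit vector on the sphere (x = cos φ cos λ, y = cos φ sin λ, z = sin φ).
The central angle between the endpoints is δ = arccos(p₁·p₂) ≈ 1.517 rad (86.9°).
Interpolate at f = 1/2 with slerp weights a = sin((1−f)δ)/sin δ ≈ 0.689, b = sin(fδ)/sin δ ≈ 0.689.
p = a·p₁ + b·p₂ ≈ (0.770, 0.391, 0.505); φ = arcsin(p_z) ≈ 30.31°, λ = atan2(p_y, p_x) ≈ 26.90°.

≈ lat 30.3°, lon 26.9°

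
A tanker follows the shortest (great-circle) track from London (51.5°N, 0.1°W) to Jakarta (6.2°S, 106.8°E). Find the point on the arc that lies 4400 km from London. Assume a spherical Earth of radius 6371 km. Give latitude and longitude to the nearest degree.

The haversine formula gives a central angle δ ≈ 1.838 rad (105.3°) between the endpoints. The total great-circle distance is δ·R ≈ 1.838 × 6371 ≈ 11712 km, so the target fraction is f = 4400/11712 ≈ 0.376.
Interpolate at f ≈ 0.376 with slerp weights a = sin((1−f)δ)/sin δ ≈ 0.946, b = sin(fδ)/sin δ ≈ 0.661.
p = a·p₁ + b·p₂ ≈ (0.399, 0.628, 0.669); φ = arcsin(p_z) ≈ 41.96°, λ = atan2(p_y, p_x) ≈ 57.57°.

≈ (42°N, 58°E)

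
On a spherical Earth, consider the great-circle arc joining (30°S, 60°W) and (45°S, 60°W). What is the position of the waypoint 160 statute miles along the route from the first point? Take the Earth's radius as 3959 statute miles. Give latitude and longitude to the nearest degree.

≈ (32°S, 60°W)

From cos δ = sin φ₁ sin φ₂ + cos φ₁ cos φ₂ cos Δλ, the central angle is δ ≈ 0.262 rad (15.0°). The total great-circle distance is δ·R ≈ 0.262 × 3959 ≈ 1036 mi, so the target fraction is f = 160/1036 ≈ 0.154.
Interpolate at f ≈ 0.154 with slerp weights a = sin((1−f)δ)/sin δ ≈ 0.848, b = sin(fδ)/sin δ ≈ 0.156.
p = a·p₁ + b·p₂ ≈ (0.423, -0.732, -0.535); φ = arcsin(p_z) ≈ -32.32°, λ = atan2(p_y, p_x) ≈ -60.00°.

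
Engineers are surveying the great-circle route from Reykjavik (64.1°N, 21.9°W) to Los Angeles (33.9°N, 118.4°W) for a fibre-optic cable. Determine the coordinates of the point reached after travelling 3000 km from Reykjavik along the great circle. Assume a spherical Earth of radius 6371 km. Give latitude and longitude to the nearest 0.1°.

≈ 61.0°N, 82.4°W

Write both endpoints as unit vectors p₁, p₂ with components (cos φ cos λ, cos φ sin λ, sin φ).
The central angle between the endpoints is δ = arccos(p₁·p₂) ≈ 1.092 rad (62.6°). The total great-circle distance is δ·R ≈ 1.092 × 6371 ≈ 6957 km, so the target fraction is f = 3000/6957 ≈ 0.431.
Interpolate at f ≈ 0.431 with slerp weights a = sin((1−f)δ)/sin δ ≈ 0.656, b = sin(fδ)/sin δ ≈ 0.511.
p = a·p₁ + b·p₂ ≈ (0.064, -0.480, 0.875); φ = arcsin(p_z) ≈ 61.04°, λ = atan2(p_y, p_x) ≈ -82.41°.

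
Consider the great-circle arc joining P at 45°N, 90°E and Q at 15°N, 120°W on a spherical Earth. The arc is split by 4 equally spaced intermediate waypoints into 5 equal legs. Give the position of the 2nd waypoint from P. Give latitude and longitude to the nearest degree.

Convert each endpoint to a unit vector on the sphere (x = cos φ cos λ, y = cos φ sin λ, z = sin φ).
The central angle between the endpoints is δ = arccos(p₁·p₂) ≈ 1.992 rad (114.1°).
Interpolate at f = 2/5 with slerp weights a = sin((1−f)δ)/sin δ ≈ 1.019, b = sin(fδ)/sin δ ≈ 0.783.
p = a·p₁ + b·p₂ ≈ (-0.378, 0.065, 0.923); φ = arcsin(p_z) ≈ 67.42°, λ = atan2(p_y, p_x) ≈ 170.20°.

≈ 67°N, 170°E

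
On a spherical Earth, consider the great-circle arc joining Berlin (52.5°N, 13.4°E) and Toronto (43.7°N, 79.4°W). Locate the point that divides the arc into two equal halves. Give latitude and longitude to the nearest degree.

Write both endpoints as unit vectors p₁, p₂ with components (cos φ cos λ, cos φ sin λ, sin φ).
The central angle between the endpoints is δ = arccos(p₁·p₂) ≈ 1.016 rad (58.2°).
Interpolate at f = 1/2 with slerp weights a = sin((1−f)δ)/sin δ ≈ 0.572, b = sin(fδ)/sin δ ≈ 0.572.
p = a·p₁ + b·p₂ ≈ (0.415, -0.326, 0.849); φ = arcsin(p_z) ≈ 58.15°, λ = atan2(p_y, p_x) ≈ -38.15°.

≈ 58°N, 38°W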